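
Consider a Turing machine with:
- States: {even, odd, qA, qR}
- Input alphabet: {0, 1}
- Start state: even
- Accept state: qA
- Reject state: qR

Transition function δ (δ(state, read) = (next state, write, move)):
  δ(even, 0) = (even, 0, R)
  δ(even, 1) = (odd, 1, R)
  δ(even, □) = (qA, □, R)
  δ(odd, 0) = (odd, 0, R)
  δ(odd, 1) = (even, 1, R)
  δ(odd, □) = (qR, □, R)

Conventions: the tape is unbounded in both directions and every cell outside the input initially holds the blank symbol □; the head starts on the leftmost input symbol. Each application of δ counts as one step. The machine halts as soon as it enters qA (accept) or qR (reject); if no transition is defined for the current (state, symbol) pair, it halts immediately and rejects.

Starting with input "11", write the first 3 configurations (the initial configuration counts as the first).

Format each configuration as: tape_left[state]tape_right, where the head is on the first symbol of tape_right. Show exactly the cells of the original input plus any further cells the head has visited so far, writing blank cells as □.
Step 0: [even]11 (head at position 0)
Step 1: δ(even, 1) = (odd, 1, R)  ⊢  1[odd]1 (head at position 1)
Step 2: δ(odd, 1) = (even, 1, R)  ⊢  11[even]□ (head at position 2)

Final answer: [even]11 ⊢ 1[odd]1 ⊢ 11[even]□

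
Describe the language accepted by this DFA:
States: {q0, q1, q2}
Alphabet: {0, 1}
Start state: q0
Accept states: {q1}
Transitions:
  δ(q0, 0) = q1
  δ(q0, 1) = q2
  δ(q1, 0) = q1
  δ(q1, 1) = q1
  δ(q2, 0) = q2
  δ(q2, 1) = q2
Analyzing the DFA structure:
Start state: q0
Accept states: {q1}
Interpreting what each state remembers (checking against the transitions):
  q0: nothing has been read yet
  q1: the first symbol was 0
  q2: the first symbol was 1 (trap state)
  δ(q0, 0): in q0 (nothing has been read yet), after reading 0 we have: the first symbol was 0 → q1
  δ(q0, 1): in q0 (nothing has been read yet), after reading 1 we have: the first symbol was 1 (trap state) → q2
  δ(q1, 0): in q1 (the first symbol was 0), after reading 0 we have: the first symbol was 0 → q1
  δ(q1, 1): in q1 (the first symbol was 0), after reading 1 we have: the first symbol was 0 → q1
  δ(q2, 0): in q2 (the first symbol was 1 (trap state)), after reading 0 we have: the first symbol was 1 (trap state) → q2
  δ(q2, 1): in q2 (the first symbol was 1 (trap state)), after reading 1 we have: the first symbol was 1 (trap state) → q2
A string is accepted iff it ends in {q1}, i.e. the first symbol was 0.
Language: All binary strings starting with 0

Final answer: All binary strings starting with 0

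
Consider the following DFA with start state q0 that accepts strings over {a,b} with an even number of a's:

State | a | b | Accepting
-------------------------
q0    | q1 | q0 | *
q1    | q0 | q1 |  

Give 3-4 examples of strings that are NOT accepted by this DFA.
Any strings that end in a non-accepting state work; for example:
"aaa": q0 → q1 → q0 → q1; q1 is not accepting → rejected
"bba": q0 → q0 → q0 → q1; q1 is not accepting → rejected
"baaa": q0 → q0 → q1 → q0 → q1; q1 is not accepting → rejected
"babb": q0 → q0 → q1 → q1 → q1; q1 is not accepting → rejected

Final answer: "aaa", "bba", "baaa", "babb"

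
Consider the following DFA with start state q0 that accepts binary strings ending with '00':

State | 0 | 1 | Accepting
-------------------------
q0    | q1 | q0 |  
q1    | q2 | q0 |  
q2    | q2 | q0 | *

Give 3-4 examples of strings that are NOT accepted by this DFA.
Any strings that end in a non-accepting state work; for example:
ε: q0; q0 is not accepting → rejected
"011": q0 → q1 → q0 → q0; q0 is not accepting → rejected
"0111": q0 → q1 → q0 → q0 → q0; q0 is not accepting → rejected
"1011": q0 → q0 → q1 → q0 → q0; q0 is not accepting → rejected

Final answer: ε, "011", "0111", "1011"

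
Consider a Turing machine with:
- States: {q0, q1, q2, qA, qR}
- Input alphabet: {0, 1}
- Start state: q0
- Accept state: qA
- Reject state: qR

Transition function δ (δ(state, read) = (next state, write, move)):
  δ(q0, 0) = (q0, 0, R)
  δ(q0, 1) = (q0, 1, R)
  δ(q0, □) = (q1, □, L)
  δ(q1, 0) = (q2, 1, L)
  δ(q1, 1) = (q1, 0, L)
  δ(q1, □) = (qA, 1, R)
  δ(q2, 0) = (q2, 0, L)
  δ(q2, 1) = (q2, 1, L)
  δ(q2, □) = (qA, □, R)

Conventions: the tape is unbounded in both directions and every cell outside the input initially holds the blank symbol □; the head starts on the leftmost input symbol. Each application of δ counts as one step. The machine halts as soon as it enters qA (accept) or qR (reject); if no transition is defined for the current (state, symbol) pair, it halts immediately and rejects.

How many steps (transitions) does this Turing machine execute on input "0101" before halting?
Step 0: [q0]0101 (head at position 0)
Step 1: δ(q0, 0) = (q0, 0, R)  ⊢  0[q0]101 (head at position 1)
Step 2: δ(q0, 1) = (q0, 1, R)  ⊢  01[q0]01 (head at position 2)
Step 3: δ(q0, 0) = (q0, 0, R)  ⊢  010[q0]1 (head at position 3)
Step 4: δ(q0, 1) = (q0, 1, R)  ⊢  0101[q0]□ (head at position 4)
Step 5: δ(q0, □) = (q1, □, L)  ⊢  010[q1]1□ (head at position 3)
Step 6: δ(q1, 1) = (q1, 0, L)  ⊢  01[q1]00□ (head at position 2)
Step 7: δ(q1, 0) = (q2, 1, L)  ⊢  0[q2]110□ (head at position 1)
Step 8: δ(q2, 1) = (q2, 1, L)  ⊢  [q2]0110□ (head at position 0)
Step 9: δ(q2, 0) = (q2, 0, L)  ⊢  [q2]□0110□ (head at position -1)
Step 10: δ(q2, □) = (qA, □, R)  ⊢  □[qA]0110□ (head at position 0)
The machine is in qA, so it halts and accepts.
Number of transitions executed: 10.

Final answer: 10 steps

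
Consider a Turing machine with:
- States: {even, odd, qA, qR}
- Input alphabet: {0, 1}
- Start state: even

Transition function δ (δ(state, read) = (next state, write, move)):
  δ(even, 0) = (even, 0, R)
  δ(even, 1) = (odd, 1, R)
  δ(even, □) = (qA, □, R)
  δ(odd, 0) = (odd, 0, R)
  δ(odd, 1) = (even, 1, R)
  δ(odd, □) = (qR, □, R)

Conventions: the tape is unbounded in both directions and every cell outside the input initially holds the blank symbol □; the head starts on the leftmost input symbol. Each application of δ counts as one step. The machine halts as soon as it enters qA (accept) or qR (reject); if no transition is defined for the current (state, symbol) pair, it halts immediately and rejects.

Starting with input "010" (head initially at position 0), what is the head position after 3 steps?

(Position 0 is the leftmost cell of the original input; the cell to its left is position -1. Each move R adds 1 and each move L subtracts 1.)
Step 0: [even]010 (head at position 0)
Step 1: δ(even, 0) = (even, 0, R)  ⊢  0[even]10 (head at position 1)
Step 2: δ(even, 1) = (odd, 1, R)  ⊢  01[odd]0 (head at position 2)
Step 3: δ(odd, 0) = (odd, 0, R)  ⊢  010[odd]□ (head at position 3)
Head position after 3 steps: 3

Final answer: Position 3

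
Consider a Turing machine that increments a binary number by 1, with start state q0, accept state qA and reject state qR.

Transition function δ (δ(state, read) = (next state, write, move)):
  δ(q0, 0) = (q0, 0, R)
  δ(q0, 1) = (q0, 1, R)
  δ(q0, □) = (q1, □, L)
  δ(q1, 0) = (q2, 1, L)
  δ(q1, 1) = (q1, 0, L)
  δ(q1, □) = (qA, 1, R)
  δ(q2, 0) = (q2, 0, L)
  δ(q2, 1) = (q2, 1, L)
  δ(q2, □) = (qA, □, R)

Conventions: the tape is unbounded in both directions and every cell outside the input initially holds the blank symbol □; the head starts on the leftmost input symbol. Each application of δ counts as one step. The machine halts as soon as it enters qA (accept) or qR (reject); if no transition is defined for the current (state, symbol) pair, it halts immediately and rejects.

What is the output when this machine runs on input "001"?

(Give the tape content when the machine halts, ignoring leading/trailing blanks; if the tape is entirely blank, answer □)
Step 0: [q0]001 (head at position 0)
Step 1: δ(q0, 0) = (q0, 0, R)  ⊢  0[q0]01 (head at position 1)
Step 2: δ(q0, 0) = (q0, 0, R)  ⊢  00[q0]1 (head at position 2)
Step 3: δ(q0, 1) = (q0, 1, R)  ⊢  001[q0]□ (head at position 3)
Step 4: δ(q0, □) = (q1, □, L)  ⊢  00[q1]1□ (head at position 2)
Step 5: δ(q1, 1) = (q1, 0, L)  ⊢  0[q1]00□ (head at position 1)
Step 6: δ(q1, 0) = (q2, 1, L)  ⊢  [q2]010□ (head at position 0)
Step 7: δ(q2, 0) = (q2, 0, L)  ⊢  [q2]□010□ (head at position -1)
Step 8: δ(q2, □) = (qA, □, R)  ⊢  □[qA]010□ (head at position 0)
The machine is in qA, so it halts and accepts.
Tape content when halted (ignoring surrounding blanks): 010

Final answer: Output: 010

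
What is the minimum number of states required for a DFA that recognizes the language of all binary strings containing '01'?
Language: binary strings containing '01'
Lower bound (Myhill–Nerode): the prefixes ε, 0, 01 are pairwise distinguishable:
  ε vs 01: suffix ε distinguishes them (ε is rejected, 01 is accepted)
  0 vs 01: suffix ε distinguishes them (0 is rejected, 01 is accepted)
  ε vs 0: suffix 1 distinguishes them (ε·1 = 1 is rejected, 0·1 = 01 is accepted)
So any DFA needs at least 3 states.
Upper bound: a DFA with 3 states exists (one state per class above: 'no progress', 'last symbol 0', and 'seen 01' (accepting sink)).
Minimum states: 3

Final answer: 3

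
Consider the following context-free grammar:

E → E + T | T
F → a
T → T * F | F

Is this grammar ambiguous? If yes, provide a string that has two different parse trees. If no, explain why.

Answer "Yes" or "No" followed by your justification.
This is the standard stratified expression grammar: '+' is introduced only by the left-recursive rule E → E + T and '*' only by the left-recursive rule T → T * F, with F → a. For any string, the last '+' must be the one produced at the root E (everything after it is a T containing no '+'), and likewise within each T the last '*' is produced at its root. This fixes the parse tree uniquely (left-associative, '*' binding tighter than '+'), so every string has exactly one parse tree.

Final answer: No - the grammar is unambiguous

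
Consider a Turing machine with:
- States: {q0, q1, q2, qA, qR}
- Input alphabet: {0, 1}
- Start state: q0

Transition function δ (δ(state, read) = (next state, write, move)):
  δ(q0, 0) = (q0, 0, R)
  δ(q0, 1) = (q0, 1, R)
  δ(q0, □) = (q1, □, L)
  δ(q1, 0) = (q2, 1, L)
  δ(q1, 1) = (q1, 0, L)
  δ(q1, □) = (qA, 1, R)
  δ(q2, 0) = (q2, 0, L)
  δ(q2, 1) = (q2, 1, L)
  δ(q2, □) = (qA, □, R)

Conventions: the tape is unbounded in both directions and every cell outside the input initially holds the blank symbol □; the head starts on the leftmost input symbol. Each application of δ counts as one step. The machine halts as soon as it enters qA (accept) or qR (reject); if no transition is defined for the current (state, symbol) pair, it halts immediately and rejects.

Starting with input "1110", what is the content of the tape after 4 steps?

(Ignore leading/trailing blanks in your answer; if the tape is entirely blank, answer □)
Step 0: [q0]1110 (head at position 0)
Step 1: δ(q0, 1) = (q0, 1, R)  ⊢  1[q0]110 (head at position 1)
Step 2: δ(q0, 1) = (q0, 1, R)  ⊢  11[q0]10 (head at position 2)
Step 3: δ(q0, 1) = (q0, 1, R)  ⊢  111[q0]0 (head at position 3)
Step 4: δ(q0, 0) = (q0, 0, R)  ⊢  1110[q0]□ (head at position 4)
Tape after 4 steps (ignoring surrounding blanks): 1110

Final answer: Tape: 1110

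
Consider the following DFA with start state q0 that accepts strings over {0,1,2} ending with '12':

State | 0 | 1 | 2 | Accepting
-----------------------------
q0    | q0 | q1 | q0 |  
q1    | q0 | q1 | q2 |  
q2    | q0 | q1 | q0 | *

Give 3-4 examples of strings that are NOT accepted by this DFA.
Any strings that end in a non-accepting state work; for example:
"01": q0 → q0 → q1; q1 is not accepting → rejected
"110": q0 → q1 → q1 → q0; q0 is not accepting → rejected
"111": q0 → q1 → q1 → q1; q1 is not accepting → rejected
"1022": q0 → q1 → q0 → q0 → q0; q0 is not accepting → rejected

Final answer: "01", "110", "111", "1022"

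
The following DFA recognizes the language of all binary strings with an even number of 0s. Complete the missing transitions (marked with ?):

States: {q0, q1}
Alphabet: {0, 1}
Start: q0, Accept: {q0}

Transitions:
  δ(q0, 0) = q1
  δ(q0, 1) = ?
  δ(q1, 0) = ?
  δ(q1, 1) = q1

What each state remembers (consistent with the given transitions and accept states):
  q0: an even number of 0s has been read so far
  q1: an odd number of 0s has been read so far
Filling in the missing entries:
  δ(q0, 1): in q0 (an even number of 0s has been read so far), after reading 1 we have: an even number of 0s has been read so far → q0
  δ(q1, 0): in q1 (an odd number of 0s has been read so far), after reading 0 we have: an even number of 0s has been read so far → q0

Final answer: δ(q0, 1) = q0; δ(q1, 0) = q0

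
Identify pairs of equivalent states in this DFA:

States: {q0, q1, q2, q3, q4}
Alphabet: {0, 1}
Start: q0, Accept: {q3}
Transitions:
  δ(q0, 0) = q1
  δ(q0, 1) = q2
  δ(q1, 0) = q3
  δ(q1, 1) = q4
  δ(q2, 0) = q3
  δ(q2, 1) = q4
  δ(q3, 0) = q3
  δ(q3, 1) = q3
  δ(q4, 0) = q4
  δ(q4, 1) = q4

Using the table-filling algorithm:
Round 0 – mark pairs where exactly one state is accepting: (q0,q3), (q1,q3), (q2,q3), (q3,q4)
Round 1 – newly marked: (q0,q1) [on 0: q1 vs q3, already marked]; (q0,q2) [on 0: q1 vs q3, already marked]; (q1,q4) [on 0: q3 vs q4, already marked]; (q2,q4) [on 0: q3 vs q4, already marked]
Round 2 – newly marked: (q0,q4) [on 0: q1 vs q4, already marked]
No further pairs can be marked.
(q1, q2) unmarked: δ(q1,0)=q3, δ(q2,0)=q3; δ(q1,1)=q4, δ(q2,1)=q4 → equivalent
Equivalent pairs: (q1, q2)

Final answer: Equivalent pairs: (q1, q2)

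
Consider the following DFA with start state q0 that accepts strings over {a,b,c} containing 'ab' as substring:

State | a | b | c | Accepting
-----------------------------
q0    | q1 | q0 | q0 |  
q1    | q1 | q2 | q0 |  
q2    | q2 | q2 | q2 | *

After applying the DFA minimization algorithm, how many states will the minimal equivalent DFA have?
All 3 states are reachable from q0, so none can be removed as unreachable.
Table-filling: first mark every (accepting, non-accepting) pair as distinguishable (accepting: {q2}; non-accepting: {q0, q1}).
Round 1: (q0, q1) on 'b' go to q0 and q2, already distinguishable → mark.
Every pair of states is distinguishable, so the DFA is already minimal.
Equivalence classes: {q0}, {q1}, {q2} → 3 states.

Final answer: 3 states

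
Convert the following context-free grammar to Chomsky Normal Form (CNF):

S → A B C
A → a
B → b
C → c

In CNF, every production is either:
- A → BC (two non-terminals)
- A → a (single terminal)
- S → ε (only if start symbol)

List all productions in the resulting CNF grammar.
The grammar has no ε-productions or unit productions to eliminate.
A → a is already in CNF (single terminal) – keep it.
B → b is already in CNF (single terminal) – keep it.
C → c is already in CNF (single terminal) – keep it.
S → A B C has 3 symbols on the right: break it into binary productions S → A X0, X0 → B C.
Resulting CNF grammar (5 productions): A → a; B → b; C → c; S → A X0; X0 → B C

Final answer: A → a; B → b; C → c; S → A X0; X0 → B C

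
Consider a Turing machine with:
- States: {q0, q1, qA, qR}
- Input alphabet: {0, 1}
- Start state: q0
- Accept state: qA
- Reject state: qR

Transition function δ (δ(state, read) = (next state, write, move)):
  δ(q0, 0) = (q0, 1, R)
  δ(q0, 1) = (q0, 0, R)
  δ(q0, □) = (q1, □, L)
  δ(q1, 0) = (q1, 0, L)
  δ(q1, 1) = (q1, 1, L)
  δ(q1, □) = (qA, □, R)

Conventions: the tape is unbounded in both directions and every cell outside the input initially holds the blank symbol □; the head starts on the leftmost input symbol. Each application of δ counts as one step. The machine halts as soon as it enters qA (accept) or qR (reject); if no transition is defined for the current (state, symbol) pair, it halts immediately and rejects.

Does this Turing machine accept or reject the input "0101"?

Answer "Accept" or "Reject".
Step 0: [q0]0101 (head at position 0)
Step 1: δ(q0, 0) = (q0, 1, R)  ⊢  1[q0]101 (head at position 1)
Step 2: δ(q0, 1) = (q0, 0, R)  ⊢  10[q0]01 (head at position 2)
Step 3: δ(q0, 0) = (q0, 1, R)  ⊢  101[q0]1 (head at position 3)
Step 4: δ(q0, 1) = (q0, 0, R)  ⊢  1010[q0]□ (head at position 4)
Step 5: δ(q0, □) = (q1, □, L)  ⊢  101[q1]0□ (head at position 3)
Step 6: δ(q1, 0) = (q1, 0, L)  ⊢  10[q1]10□ (head at position 2)
Step 7: δ(q1, 1) = (q1, 1, L)  ⊢  1[q1]010□ (head at position 1)
Step 8: δ(q1, 0) = (q1, 0, L)  ⊢  [q1]1010□ (head at position 0)
Step 9: δ(q1, 1) = (q1, 1, L)  ⊢  [q1]□1010□ (head at position -1)
Step 10: δ(q1, □) = (qA, □, R)  ⊢  □[qA]1010□ (head at position 0)
The machine is in qA, so it halts and accepts.

Final answer: Accept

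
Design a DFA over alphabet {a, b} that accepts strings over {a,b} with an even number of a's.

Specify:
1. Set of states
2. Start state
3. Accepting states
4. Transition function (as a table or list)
One valid DFA (any DFA recognizing the same language is acceptable):
States: {q0, q1}
Start: q0
Accepting: {q0}
Transitions (accepting states marked with *):
State | a | b | Accepting
-------------------------
q0    | q1 | q0 | *
q1    | q0 | q1 |  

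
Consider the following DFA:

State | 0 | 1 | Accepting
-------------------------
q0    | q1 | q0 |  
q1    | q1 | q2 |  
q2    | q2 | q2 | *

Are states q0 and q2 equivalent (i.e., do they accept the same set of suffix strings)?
Try the suffix ε (the empty string).
From q0: q0 — not accepting.
From q2: q2 — accepting.
The two states disagree on this suffix, so they are not equivalent.

Final answer: No. Distinguishing string: ε (the empty string) - accepted from q2 but not from q0.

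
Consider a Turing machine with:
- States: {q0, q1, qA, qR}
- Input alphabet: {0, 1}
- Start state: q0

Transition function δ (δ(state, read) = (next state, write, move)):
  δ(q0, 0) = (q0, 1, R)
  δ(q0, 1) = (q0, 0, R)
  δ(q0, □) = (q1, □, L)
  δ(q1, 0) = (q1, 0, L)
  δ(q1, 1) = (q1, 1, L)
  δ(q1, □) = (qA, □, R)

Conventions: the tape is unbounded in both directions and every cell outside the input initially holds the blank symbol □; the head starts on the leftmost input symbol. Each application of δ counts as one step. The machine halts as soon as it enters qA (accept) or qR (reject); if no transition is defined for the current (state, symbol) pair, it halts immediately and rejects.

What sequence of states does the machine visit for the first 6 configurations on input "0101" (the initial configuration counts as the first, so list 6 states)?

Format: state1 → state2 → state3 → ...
Step 0: [q0]0101 (head at position 0)
Step 1: δ(q0, 0) = (q0, 1, R)  ⊢  1[q0]101 (head at position 1)
Step 2: δ(q0, 1) = (q0, 0, R)  ⊢  10[q0]01 (head at position 2)
Step 3: δ(q0, 0) = (q0, 1, R)  ⊢  101[q0]1 (head at position 3)
Step 4: δ(q0, 1) = (q0, 0, R)  ⊢  1010[q0]□ (head at position 4)
Step 5: δ(q0, □) = (q1, □, L)  ⊢  101[q1]0□ (head at position 3)
Reading off the states of these 6 configurations: q0 → q0 → q0 → q0 → q0 → q1

Final answer: q0 → q0 → q0 → q0 → q0 → q1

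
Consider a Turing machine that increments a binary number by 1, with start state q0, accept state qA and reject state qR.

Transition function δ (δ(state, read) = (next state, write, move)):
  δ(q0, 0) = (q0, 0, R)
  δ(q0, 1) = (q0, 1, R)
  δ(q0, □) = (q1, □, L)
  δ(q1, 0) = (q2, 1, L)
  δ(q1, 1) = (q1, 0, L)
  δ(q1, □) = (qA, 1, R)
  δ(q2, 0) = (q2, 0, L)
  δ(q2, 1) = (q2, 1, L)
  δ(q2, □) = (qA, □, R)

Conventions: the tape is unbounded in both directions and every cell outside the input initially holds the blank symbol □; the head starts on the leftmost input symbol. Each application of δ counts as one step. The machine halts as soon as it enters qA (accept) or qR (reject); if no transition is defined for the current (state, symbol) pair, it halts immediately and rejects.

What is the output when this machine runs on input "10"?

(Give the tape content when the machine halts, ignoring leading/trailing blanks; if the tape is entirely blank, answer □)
Step 0: [q0]10 (head at position 0)
Step 1: δ(q0, 1) = (q0, 1, R)  ⊢  1[q0]0 (head at position 1)
Step 2: δ(q0, 0) = (q0, 0, R)  ⊢  10[q0]□ (head at position 2)
Step 3: δ(q0, □) = (q1, □, L)  ⊢  1[q1]0□ (head at position 1)
Step 4: δ(q1, 0) = (q2, 1, L)  ⊢  [q2]11□ (head at position 0)
Step 5: δ(q2, 1) = (q2, 1, L)  ⊢  [q2]□11□ (head at position -1)
Step 6: δ(q2, □) = (qA, □, R)  ⊢  □[qA]11□ (head at position 0)
The machine is in qA, so it halts and accepts.
Tape content when halted (ignoring surrounding blanks): 11

Final answer: Output: 11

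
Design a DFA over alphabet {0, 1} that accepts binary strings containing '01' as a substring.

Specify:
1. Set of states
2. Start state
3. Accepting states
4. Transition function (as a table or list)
One valid DFA (any DFA recognizing the same language is acceptable):
States: {q0, q1, q2}
Start: q0
Accepting: {q2}
Transitions (accepting states marked with *):
State | 0 | 1 | Accepting
-------------------------
q0    | q1 | q0 |  
q1    | q1 | q2 |  
q2    | q2 | q2 | *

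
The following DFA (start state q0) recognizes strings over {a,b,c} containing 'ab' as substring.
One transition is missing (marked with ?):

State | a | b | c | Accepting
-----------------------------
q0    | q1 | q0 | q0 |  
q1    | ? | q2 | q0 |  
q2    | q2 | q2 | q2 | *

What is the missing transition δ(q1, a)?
q1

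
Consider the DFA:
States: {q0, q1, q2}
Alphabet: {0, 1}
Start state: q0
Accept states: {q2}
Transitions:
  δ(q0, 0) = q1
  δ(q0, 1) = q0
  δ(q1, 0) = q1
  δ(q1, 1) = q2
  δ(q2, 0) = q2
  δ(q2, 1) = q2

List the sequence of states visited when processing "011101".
Starting at q0
Read '0': q0 -> q1
Read '1': q1 -> q2
Read '1': q2 -> q2
Read '1': q2 -> q2
Read '0': q2 -> q2
Read '1': q2 -> q2

Final answer: q0 -> q1 -> q2 -> q2 -> q2 -> q2 -> q2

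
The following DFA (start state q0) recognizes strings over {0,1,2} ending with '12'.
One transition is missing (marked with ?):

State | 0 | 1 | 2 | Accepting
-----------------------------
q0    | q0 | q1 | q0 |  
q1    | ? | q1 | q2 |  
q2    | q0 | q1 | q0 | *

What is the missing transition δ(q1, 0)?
q0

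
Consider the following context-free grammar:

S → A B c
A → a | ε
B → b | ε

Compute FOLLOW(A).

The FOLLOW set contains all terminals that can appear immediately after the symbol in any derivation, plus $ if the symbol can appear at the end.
A occurs in S → A B c followed by B c. Add FIRST(B) minus ε = {b}; B is nullable (B → ε), so what follows B can also follow A: the terminal c. FOLLOW(A) = {b, c}.

Final answer: {b, c}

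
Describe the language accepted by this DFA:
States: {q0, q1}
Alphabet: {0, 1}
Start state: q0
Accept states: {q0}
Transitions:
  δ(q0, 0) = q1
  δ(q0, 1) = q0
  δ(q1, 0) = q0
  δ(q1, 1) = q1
Analyzing the DFA structure:
Start state: q0
Accept states: {q0}
Interpreting what each state remembers (checking against the transitions):
  q0: an even number of 0s has been read so far
  q1: an odd number of 0s has been read so far
  δ(q0, 0): in q0 (an even number of 0s has been read so far), after reading 0 we have: an odd number of 0s has been read so far → q1
  δ(q0, 1): in q0 (an even number of 0s has been read so far), after reading 1 we have: an even number of 0s has been read so far → q0
  δ(q1, 0): in q1 (an odd number of 0s has been read so far), after reading 0 we have: an even number of 0s has been read so far → q0
  δ(q1, 1): in q1 (an odd number of 0s has been read so far), after reading 1 we have: an odd number of 0s has been read so far → q1
A string is accepted iff it ends in {q0}, i.e. an even number of 0s has been read so far.
Language: All binary strings with an even number of 0s

Final answer: All binary strings with an even number of 0s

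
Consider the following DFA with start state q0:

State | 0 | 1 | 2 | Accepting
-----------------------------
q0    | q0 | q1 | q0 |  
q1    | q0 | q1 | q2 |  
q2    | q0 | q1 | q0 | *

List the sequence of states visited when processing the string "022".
q0 → q0 → q0 → q0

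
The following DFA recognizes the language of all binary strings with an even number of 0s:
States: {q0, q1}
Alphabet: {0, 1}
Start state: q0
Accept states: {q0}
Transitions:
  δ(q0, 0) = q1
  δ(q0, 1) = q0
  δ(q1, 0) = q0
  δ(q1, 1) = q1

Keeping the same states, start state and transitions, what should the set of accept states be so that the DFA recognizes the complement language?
The DFA is complete (every state has a transition on every symbol), so the complement
is recognized by the same DFA with accepting and non-accepting states swapped.
Original accept states: {q0}
Complement accept states = All states - Original accept states
= {q0, q1} - {q0}
= {q1}
Complement language: strings with an ODD number of 0s

Final answer: {q1}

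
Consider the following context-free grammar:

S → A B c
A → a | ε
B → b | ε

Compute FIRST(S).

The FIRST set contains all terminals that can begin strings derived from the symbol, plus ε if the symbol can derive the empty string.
FIRST(A) = {a, ε} (A → a | ε) and FIRST(B) = {b, ε} (B → b | ε).
For S → A B c: add FIRST(A) minus ε = {a}; A is nullable, so also add FIRST(B) minus ε = {b}; B is nullable too, so also add FIRST(c) = {c}. The terminal c is never erased, so S is not nullable and ε is not included.
FIRST(S) = {a, b, c}.

Final answer: {a, b, c}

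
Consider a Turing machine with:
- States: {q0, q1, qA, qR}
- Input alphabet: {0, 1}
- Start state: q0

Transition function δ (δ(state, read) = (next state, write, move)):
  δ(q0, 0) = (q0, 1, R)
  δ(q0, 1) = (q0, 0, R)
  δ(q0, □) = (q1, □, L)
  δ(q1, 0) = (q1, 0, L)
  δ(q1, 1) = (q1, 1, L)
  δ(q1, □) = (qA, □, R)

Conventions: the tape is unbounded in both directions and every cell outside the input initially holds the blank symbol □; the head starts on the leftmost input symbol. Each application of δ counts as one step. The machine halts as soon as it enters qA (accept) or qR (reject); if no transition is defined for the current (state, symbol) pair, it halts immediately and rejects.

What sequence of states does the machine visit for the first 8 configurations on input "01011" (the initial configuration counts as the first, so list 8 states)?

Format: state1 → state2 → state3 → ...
Step 0: [q0]01011 (head at position 0)
Step 1: δ(q0, 0) = (q0, 1, R)  ⊢  1[q0]1011 (head at position 1)
Step 2: δ(q0, 1) = (q0, 0, R)  ⊢  10[q0]011 (head at position 2)
Step 3: δ(q0, 0) = (q0, 1, R)  ⊢  101[q0]11 (head at position 3)
Step 4: δ(q0, 1) = (q0, 0, R)  ⊢  1010[q0]1 (head at position 4)
Step 5: δ(q0, 1) = (q0, 0, R)  ⊢  10100[q0]□ (head at position 5)
Step 6: δ(q0, □) = (q1, □, L)  ⊢  1010[q1]0□ (head at position 4)
Step 7: δ(q1, 0) = (q1, 0, L)  ⊢  101[q1]00□ (head at position 3)
Reading off the states of these 8 configurations: q0 → q0 → q0 → q0 → q0 → q0 → q1 → q1

Final answer: q0 → q0 → q0 → q0 → q0 → q0 → q1 → q1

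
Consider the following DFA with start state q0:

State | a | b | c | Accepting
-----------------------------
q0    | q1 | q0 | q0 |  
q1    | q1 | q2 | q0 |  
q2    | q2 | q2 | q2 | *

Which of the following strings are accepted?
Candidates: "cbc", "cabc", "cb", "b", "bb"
"cbc": q0 → q0 → q0 → q0; q0 is not accepting → rejected
"cabc": q0 → q0 → q1 → q2 → q2; q2 is accepting → accepted
"cb": q0 → q0 → q0; q0 is not accepting → rejected
"b": q0 → q0; q0 is not accepting → rejected
"bb": q0 → q0 → q0; q0 is not accepting → rejected

Final answer: "cabc"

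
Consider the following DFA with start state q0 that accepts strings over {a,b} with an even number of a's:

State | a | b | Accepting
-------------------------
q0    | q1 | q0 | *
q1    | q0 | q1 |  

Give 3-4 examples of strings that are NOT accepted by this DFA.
Any strings that end in a non-accepting state work; for example:
"a": q0 → q1; q1 is not accepting → rejected
"aaa": q0 → q1 → q0 → q1; q1 is not accepting → rejected
"bab": q0 → q0 → q1 → q1; q1 is not accepting → rejected
"abbb": q0 → q1 → q1 → q1 → q1; q1 is not accepting → rejected

Final answer: "a", "aaa", "bab", "abbb"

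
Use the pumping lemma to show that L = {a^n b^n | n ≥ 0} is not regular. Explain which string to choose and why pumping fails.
Language: L = {a^n b^n | n ≥ 0} (equal numbers of a's followed by b's)
Step 1: Assume for contradiction that L is regular, with pumping length p.
Step 2: Choose s = a^p b^p. Then s ∈ L (it has p a's followed by p b's) and |s| ≥ p.
Step 3: Consider any decomposition s = xyz with |xy| ≤ p and |y| > 0. Since |xy| ≤ p and the first p symbols of s are all a's, y = a^k for some k with 1 ≤ k ≤ p.
Step 4: Pumping up (i = 2): xy²z = a^(p+k) b^p, which has more a's than b's, so xy²z ∉ L.
This contradicts the pumping lemma, so L is not regular.

Final answer: Choose s = a^p b^p. Since |xy| ≤ p, y = a^k with k ≥ 1. Then xy²z = a^(p+k) b^p ∉ L.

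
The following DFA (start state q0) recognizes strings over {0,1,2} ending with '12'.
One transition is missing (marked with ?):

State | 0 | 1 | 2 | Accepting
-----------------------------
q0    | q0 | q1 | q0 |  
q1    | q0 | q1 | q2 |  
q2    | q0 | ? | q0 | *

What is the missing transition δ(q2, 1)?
q1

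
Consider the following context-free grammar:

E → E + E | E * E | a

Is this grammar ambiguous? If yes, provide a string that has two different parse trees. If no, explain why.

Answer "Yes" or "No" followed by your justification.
Two different leftmost derivations of a + a * a:
  (1) E ⇒ E + E ⇒ a + E ⇒ a + E * E ⇒ a + a * E ⇒ a + a * a   (tree groups a + (a * a))
  (2) E ⇒ E * E ⇒ E + E * E ⇒ a + E * E ⇒ a + a * E ⇒ a + a * a   (tree groups (a + a) * a)
Two distinct leftmost derivations = two distinct parse trees, so the grammar is ambiguous.

Final answer: Yes - the string 'a + a * a' has two distinct leftmost derivations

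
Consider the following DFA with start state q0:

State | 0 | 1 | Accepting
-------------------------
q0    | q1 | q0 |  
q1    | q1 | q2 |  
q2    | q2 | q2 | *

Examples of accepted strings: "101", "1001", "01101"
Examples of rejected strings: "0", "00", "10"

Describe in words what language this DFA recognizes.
binary strings containing '01' as a substring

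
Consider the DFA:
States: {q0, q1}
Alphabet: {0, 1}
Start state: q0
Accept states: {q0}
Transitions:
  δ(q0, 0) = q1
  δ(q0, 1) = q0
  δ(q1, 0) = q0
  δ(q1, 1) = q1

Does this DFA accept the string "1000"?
Processing string "1000":
  q0 --1--> q0
  q0 --0--> q1
  q1 --0--> q0
  q0 --0--> q1
Final state: q1
Accept states: {q0}
q1 is not an accept state, so the string is rejected.

Final answer: No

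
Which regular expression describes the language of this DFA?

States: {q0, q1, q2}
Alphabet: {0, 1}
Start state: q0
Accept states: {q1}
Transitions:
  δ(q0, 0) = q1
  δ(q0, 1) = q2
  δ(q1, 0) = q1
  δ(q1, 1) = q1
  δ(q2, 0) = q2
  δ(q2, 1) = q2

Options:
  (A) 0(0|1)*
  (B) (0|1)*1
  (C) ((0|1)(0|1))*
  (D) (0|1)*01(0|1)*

Testing sample strings against the DFA:
  '000' -> accepted
  '011' -> accepted
  '1101' -> rejected
  '1001' -> rejected
Checking each option for a counterexample:
  (A) 0(0|1)*: agrees with the DFA on all strings of length ≤ 4
  (B) (0|1)*1: '0' is accepted by the DFA but does not match the regex → eliminated
  (C) ((0|1)(0|1))*: ε is rejected by the DFA but matches the regex → eliminated
  (D) (0|1)*01(0|1)*: '0' is accepted by the DFA but does not match the regex → eliminated
Only (A) 0(0|1)* is consistent with the DFA.

Final answer: (A) 0(0|1)*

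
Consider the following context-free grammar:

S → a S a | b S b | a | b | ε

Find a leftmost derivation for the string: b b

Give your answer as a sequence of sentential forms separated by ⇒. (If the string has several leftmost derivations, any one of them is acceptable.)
Start with S.
Step 1: the leftmost non-terminal is S; apply S → b S b:  b S b
Step 2: the leftmost non-terminal is S; apply S → ε:  b b

Final answer: S ⇒ b S b ⇒ b b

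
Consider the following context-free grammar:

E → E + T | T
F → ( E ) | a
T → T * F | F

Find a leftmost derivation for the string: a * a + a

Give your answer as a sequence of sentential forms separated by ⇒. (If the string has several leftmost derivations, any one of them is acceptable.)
Start with E.
Step 1: the leftmost non-terminal is E; apply E → E + T:  E + T
Step 2: the leftmost non-terminal is E; apply E → T:  T + T
Step 3: the leftmost non-terminal is T; apply T → T * F:  T * F + T
Step 4: the leftmost non-terminal is T; apply T → F:  F * F + T
Step 5: the leftmost non-terminal is F; apply F → a:  a * F + T
Step 6: the leftmost non-terminal is F; apply F → a:  a * a + T
Step 7: the leftmost non-terminal is T; apply T → F:  a * a + F
Step 8: the leftmost non-terminal is F; apply F → a:  a * a + a

Final answer: E ⇒ E + T ⇒ T + T ⇒ T * F + T ⇒ F * F + T ⇒ a * F + T ⇒ a * a + T ⇒ a * a + F ⇒ a * a + a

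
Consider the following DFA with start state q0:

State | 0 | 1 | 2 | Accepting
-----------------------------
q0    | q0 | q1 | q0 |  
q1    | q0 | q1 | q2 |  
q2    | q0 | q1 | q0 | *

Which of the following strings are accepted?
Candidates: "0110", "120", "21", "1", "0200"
"0110": q0 → q0 → q1 → q1 → q0; q0 is not accepting → rejected
"120": q0 → q1 → q2 → q0; q0 is not accepting → rejected
"21": q0 → q0 → q1; q1 is not accepting → rejected
"1": q0 → q1; q1 is not accepting → rejected
"0200": q0 → q0 → q0 → q0 → q0; q0 is not accepting → rejected

Final answer: None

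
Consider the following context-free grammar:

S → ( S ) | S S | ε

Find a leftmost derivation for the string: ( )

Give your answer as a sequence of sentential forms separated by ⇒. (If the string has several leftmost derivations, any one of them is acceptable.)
Start with S.
Step 1: the leftmost non-terminal is S; apply S → ( S ):  ( S )
Step 2: the leftmost non-terminal is S; apply S → ε:  ( )

Final answer: S ⇒ ( S ) ⇒ ( )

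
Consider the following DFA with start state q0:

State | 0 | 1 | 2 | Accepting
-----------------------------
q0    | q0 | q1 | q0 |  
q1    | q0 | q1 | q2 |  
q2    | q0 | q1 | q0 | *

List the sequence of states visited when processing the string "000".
q0 → q0 → q0 → q0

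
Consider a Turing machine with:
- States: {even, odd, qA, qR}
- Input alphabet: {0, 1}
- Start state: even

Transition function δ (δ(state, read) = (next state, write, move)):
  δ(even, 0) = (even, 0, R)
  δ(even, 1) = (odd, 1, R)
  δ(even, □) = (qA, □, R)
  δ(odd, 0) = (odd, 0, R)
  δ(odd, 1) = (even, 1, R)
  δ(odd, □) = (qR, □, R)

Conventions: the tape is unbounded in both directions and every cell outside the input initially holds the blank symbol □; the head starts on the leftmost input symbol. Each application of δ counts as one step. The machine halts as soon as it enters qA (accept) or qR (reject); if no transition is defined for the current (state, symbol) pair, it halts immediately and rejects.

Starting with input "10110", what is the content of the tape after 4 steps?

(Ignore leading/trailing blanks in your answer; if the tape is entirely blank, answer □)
Step 0: [even]10110 (head at position 0)
Step 1: δ(even, 1) = (odd, 1, R)  ⊢  1[odd]0110 (head at position 1)
Step 2: δ(odd, 0) = (odd, 0, R)  ⊢  10[odd]110 (head at position 2)
Step 3: δ(odd, 1) = (even, 1, R)  ⊢  101[even]10 (head at position 3)
Step 4: δ(even, 1) = (odd, 1, R)  ⊢  1011[odd]0 (head at position 4)
Tape after 4 steps (ignoring surrounding blanks): 10110

Final answer: Tape: 10110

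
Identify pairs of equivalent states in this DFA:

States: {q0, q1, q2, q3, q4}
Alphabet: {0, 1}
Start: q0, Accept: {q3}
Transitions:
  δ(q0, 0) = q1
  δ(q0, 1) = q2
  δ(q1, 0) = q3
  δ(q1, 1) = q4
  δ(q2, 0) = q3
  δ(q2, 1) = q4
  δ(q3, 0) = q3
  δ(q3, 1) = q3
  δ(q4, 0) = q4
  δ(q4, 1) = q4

Using the table-filling algorithm:
Round 0 – mark pairs where exactly one state is accepting: (q0,q3), (q1,q3), (q2,q3), (q3,q4)
Round 1 – newly marked: (q0,q1) [on 0: q1 vs q3, already marked]; (q0,q2) [on 0: q1 vs q3, already marked]; (q1,q4) [on 0: q3 vs q4, already marked]; (q2,q4) [on 0: q3 vs q4, already marked]
Round 2 – newly marked: (q0,q4) [on 0: q1 vs q4, already marked]
No further pairs can be marked.
(q1, q2) unmarked: δ(q1,0)=q3, δ(q2,0)=q3; δ(q1,1)=q4, δ(q2,1)=q4 → equivalent
Equivalent pairs: (q1, q2)

Final answer: Equivalent pairs: (q1, q2)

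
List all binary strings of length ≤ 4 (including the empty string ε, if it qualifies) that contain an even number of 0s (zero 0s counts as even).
Checking every binary string of length 0 to 4:
  Length 0: accepted: ε | rejected: (none)
  Length 1: accepted: 1 | rejected: 0
  Length 2: accepted: 00, 11 | rejected: 01, 10
  Length 3: accepted: 001, 010, 100, 111 | rejected: 000, 011, 101, 110
  Length 4: accepted: 0000, 0011, 0101, 0110, 1001, 1010, 1100, 1111 | rejected: 0001, 0010, 0100, 0111, 1000, 1011, 1101, 1110
Total: 16 string(s).

Final answer: ε, 1, 00, 11, 001, 010, 100, 111, 0000, 0011, 0101, 0110, 1001, 1010, 1100, 1111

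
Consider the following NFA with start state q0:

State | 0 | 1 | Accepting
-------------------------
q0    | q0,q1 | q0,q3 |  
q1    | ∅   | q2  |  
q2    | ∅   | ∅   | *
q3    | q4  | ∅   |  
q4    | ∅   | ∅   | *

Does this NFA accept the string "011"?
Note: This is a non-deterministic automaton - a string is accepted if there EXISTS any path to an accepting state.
Track the set of states the NFA could be in: start {q0}
Read '0': {q0} → {q0, q1}
Read '1': {q0, q1} → {q0, q2, q3}
Read '1': {q0, q2, q3} → {q0, q3}
Final set {q0, q3} contains no accepting state → rejected.

Final answer: No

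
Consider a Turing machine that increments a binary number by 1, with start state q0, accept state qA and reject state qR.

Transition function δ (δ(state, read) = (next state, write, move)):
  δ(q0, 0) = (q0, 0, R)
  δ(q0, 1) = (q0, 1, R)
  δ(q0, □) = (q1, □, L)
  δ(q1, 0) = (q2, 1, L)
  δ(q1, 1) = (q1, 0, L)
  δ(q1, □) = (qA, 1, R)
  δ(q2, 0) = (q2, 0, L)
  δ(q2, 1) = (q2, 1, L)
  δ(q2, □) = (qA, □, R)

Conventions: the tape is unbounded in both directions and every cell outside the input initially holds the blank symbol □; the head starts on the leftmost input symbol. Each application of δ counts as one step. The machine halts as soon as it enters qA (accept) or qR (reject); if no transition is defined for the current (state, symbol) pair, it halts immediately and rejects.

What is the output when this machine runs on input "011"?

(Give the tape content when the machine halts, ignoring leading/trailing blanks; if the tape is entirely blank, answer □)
Step 0: [q0]011 (head at position 0)
Step 1: δ(q0, 0) = (q0, 0, R)  ⊢  0[q0]11 (head at position 1)
Step 2: δ(q0, 1) = (q0, 1, R)  ⊢  01[q0]1 (head at position 2)
Step 3: δ(q0, 1) = (q0, 1, R)  ⊢  011[q0]□ (head at position 3)
Step 4: δ(q0, □) = (q1, □, L)  ⊢  01[q1]1□ (head at position 2)
Step 5: δ(q1, 1) = (q1, 0, L)  ⊢  0[q1]10□ (head at position 1)
Step 6: δ(q1, 1) = (q1, 0, L)  ⊢  [q1]000□ (head at position 0)
Step 7: δ(q1, 0) = (q2, 1, L)  ⊢  [q2]□100□ (head at position -1)
Step 8: δ(q2, □) = (qA, □, R)  ⊢  □[qA]100□ (head at position 0)
The machine is in qA, so it halts and accepts.
Tape content when halted (ignoring surrounding blanks): 100

Final answer: Output: 100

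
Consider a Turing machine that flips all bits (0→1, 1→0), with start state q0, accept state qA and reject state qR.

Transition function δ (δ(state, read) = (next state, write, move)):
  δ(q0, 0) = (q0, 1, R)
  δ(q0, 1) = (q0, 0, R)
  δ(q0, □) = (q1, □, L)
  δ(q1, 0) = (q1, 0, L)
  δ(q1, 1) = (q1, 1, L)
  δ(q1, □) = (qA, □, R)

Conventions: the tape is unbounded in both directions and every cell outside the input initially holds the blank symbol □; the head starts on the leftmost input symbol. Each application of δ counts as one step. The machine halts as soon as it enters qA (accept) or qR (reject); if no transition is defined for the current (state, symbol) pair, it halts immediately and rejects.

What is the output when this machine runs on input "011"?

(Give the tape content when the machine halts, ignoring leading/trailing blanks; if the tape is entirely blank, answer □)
Step 0: [q0]011 (head at position 0)
Step 1: δ(q0, 0) = (q0, 1, R)  ⊢  1[q0]11 (head at position 1)
Step 2: δ(q0, 1) = (q0, 0, R)  ⊢  10[q0]1 (head at position 2)
Step 3: δ(q0, 1) = (q0, 0, R)  ⊢  100[q0]□ (head at position 3)
Step 4: δ(q0, □) = (q1, □, L)  ⊢  10[q1]0□ (head at position 2)
Step 5: δ(q1, 0) = (q1, 0, L)  ⊢  1[q1]00□ (head at position 1)
Step 6: δ(q1, 0) = (q1, 0, L)  ⊢  [q1]100□ (head at position 0)
Step 7: δ(q1, 1) = (q1, 1, L)  ⊢  [q1]□100□ (head at position -1)
Step 8: δ(q1, □) = (qA, □, R)  ⊢  □[qA]100□ (head at position 0)
The machine is in qA, so it halts and accepts.
Tape content when halted (ignoring surrounding blanks): 100

Final answer: Output: 100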